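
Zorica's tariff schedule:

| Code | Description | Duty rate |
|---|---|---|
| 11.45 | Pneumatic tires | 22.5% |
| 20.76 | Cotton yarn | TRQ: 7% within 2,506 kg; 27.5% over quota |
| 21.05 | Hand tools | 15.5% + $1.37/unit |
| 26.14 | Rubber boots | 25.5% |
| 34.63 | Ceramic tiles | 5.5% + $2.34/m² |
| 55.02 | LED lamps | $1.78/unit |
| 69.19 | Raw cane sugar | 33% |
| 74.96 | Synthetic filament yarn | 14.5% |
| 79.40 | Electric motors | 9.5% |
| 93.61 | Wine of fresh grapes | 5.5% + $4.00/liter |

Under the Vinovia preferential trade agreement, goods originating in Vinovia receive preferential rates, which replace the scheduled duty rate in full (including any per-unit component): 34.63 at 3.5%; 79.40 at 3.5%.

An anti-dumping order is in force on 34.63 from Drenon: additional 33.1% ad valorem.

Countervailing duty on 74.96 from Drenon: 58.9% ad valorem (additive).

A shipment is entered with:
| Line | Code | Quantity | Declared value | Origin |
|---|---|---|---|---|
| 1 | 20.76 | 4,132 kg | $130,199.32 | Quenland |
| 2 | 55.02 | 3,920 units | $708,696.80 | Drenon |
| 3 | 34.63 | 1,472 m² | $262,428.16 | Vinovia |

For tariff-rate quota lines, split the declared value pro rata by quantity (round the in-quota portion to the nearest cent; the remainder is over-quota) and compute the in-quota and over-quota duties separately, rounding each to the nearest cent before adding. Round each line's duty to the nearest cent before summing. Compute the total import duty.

Line 1 (20.76, Quenland, 4,132 kg, $130,199.32):
Code 20.76 is under a tariff-rate quota (threshold 2,506 kg). In-quota: 2,506 kg at 7%; over-quota: 1,626 kg at 27.5%.
Pro-rata value split: in-quota = $130,199.32 × 2,506/4,132 = $78,964.06; over-quota = $130,199.32 − $78,964.06 = $51,235.26.
In-quota duty = $78,964.06 × 7% = $5,527.48. Over-quota duty = $51,235.26 × 27.5% = $14,089.70.
Line duty = $5,527.48 + $14,089.70 = $19,617.18.
Line 2 (55.02, Drenon, 3,920 units, $708,696.80):
Base rate for 55.02 is $1.78/unit.
Duty = 3,920 × $1.78 = $6,977.60.
Line 3 (34.63, Vinovia, 1,472 m², $262,428.16):
Base rate for 34.63 is 5.5% + $2.34/m².
Origin Vinovia qualifies under the Zorica–Vinovia agreement and 34.63 is covered: preferential rate 3.5% applies instead.
The additional-duty order on 34.63 targets Drenon, not Vinovia; it does not apply.
Duty = $262,428.16 × 3.5% = $9,184.99.
Total = $19,617.18 + $6,977.60 + $9,184.99 = $35,779.77.

$35,779.77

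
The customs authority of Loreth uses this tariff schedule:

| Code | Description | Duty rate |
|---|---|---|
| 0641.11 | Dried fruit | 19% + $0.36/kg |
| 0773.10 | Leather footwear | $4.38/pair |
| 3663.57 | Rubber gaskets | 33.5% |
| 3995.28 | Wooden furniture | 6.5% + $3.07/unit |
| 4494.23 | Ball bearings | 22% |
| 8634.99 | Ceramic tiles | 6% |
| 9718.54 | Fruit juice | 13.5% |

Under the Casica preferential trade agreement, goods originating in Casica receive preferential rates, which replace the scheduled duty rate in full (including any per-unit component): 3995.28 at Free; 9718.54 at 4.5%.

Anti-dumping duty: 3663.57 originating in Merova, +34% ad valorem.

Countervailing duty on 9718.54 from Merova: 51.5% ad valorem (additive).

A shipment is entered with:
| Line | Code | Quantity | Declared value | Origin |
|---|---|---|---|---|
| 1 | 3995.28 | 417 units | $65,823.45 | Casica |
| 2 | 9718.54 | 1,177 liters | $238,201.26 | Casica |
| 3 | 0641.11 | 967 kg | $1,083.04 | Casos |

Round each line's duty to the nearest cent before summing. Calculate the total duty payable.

$11,272.96

Line 1 (3995.28, Casica, 417 units, $65,823.45):
Base rate for 3995.28 is 6.5% + $3.07/unit.
Origin Casica qualifies under the Loreth–Casica agreement and 3995.28 is covered: preferential rate Free applies instead.
Duty = $65,823.45 × 0% = $0.00.
Line 2 (9718.54, Casica, 1,177 liters, $238,201.26):
Base rate for 9718.54 is 13.5%.
Origin Casica qualifies under the Loreth–Casica agreement and 9718.54 is covered: preferential rate 4.5% applies instead.
The additional-duty order on 9718.54 targets Merova, not Casica; it does not apply.
Duty = $238,201.26 × 4.5% = $10,719.06.
Line 3 (0641.11, Casos, 967 kg, $1,083.04):
Base rate for 0641.11 is 19% + $0.36/kg.
Duty = $1,083.04 × 19% + 967 × $0.36 = $553.90.
Total = $0.00 + $10,719.06 + $553.90 = $11,272.96.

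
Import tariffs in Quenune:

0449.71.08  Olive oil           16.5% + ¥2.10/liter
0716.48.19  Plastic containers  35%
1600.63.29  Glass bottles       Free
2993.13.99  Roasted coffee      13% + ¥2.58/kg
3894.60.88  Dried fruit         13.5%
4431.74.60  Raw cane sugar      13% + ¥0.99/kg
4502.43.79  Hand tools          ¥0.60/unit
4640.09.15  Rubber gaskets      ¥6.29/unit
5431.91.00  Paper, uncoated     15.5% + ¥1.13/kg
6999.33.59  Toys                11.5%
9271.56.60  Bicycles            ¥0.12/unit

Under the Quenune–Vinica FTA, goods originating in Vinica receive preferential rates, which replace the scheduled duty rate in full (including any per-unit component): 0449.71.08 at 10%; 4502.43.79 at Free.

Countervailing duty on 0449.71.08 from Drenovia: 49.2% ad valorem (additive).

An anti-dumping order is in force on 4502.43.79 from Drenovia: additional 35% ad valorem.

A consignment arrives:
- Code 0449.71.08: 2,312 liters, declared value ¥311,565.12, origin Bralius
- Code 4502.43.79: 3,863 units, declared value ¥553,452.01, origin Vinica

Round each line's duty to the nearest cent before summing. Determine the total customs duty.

¥56,263.44

Line 1 (0449.71.08, Bralius, 2,312 liters, ¥311,565.12):
Base rate for 0449.71.08 is 16.5% + ¥2.10/liter.
0449.71.08 has an FTA preferential rate, but origin Bralius is not Vinica; base rate stands.
The additional-duty order on 0449.71.08 targets Drenovia, not Bralius; it does not apply.
Duty = ¥311,565.12 × 16.5% + 2,312 × ¥2.10 = ¥56,263.44.
Line 2 (4502.43.79, Vinica, 3,863 units, ¥553,452.01):
Base rate for 4502.43.79 is ¥0.60/unit.
Origin Vinica qualifies under the Quenune–Vinica agreement and 4502.43.79 is covered: preferential rate Free applies instead.
The additional-duty order on 4502.43.79 targets Drenovia, not Vinica; it does not apply.
Duty = ¥553,452.01 × 0% = ¥0.00.
Total = ¥56,263.44 + ¥0.00 = ¥56,263.44.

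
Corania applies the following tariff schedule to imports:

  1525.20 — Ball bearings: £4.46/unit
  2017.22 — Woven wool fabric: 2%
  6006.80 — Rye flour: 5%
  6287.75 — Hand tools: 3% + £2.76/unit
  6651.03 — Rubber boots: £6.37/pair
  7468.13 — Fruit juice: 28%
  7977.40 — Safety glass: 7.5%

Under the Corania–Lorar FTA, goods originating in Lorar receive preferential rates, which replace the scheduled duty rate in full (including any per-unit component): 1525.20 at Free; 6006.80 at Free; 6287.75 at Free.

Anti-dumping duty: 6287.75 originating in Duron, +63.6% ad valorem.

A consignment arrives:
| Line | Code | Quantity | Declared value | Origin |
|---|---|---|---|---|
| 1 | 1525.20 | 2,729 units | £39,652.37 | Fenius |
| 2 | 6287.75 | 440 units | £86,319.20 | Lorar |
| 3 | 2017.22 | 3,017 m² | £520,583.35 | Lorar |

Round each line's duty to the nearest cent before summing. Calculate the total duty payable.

£22,583.01

Line 1 (1525.20, Fenius, 2,729 units, £39,652.37):
Base rate for 1525.20 is £4.46/unit.
1525.20 has an FTA preferential rate, but origin Fenius is not Lorar; base rate stands.
Duty = 2,729 × £4.46 = £12,171.34.
Line 2 (6287.75, Lorar, 440 units, £86,319.20):
Base rate for 6287.75 is 3% + £2.76/unit.
Origin Lorar qualifies under the Corania–Lorar agreement and 6287.75 is covered: preferential rate Free applies instead.
The additional-duty order on 6287.75 targets Duron, not Lorar; it does not apply.
Duty = £86,319.20 × 0% = £0.00.
Line 3 (2017.22, Lorar, 3,017 m², £520,583.35):
Base rate for 2017.22 is 2%.
Origin Lorar is the FTA partner but 2017.22 is not on the preference list; base rate stands.
Duty = £520,583.35 × 2% = £10,411.67.
Total = £12,171.34 + £0.00 + £10,411.67 = £22,583.01.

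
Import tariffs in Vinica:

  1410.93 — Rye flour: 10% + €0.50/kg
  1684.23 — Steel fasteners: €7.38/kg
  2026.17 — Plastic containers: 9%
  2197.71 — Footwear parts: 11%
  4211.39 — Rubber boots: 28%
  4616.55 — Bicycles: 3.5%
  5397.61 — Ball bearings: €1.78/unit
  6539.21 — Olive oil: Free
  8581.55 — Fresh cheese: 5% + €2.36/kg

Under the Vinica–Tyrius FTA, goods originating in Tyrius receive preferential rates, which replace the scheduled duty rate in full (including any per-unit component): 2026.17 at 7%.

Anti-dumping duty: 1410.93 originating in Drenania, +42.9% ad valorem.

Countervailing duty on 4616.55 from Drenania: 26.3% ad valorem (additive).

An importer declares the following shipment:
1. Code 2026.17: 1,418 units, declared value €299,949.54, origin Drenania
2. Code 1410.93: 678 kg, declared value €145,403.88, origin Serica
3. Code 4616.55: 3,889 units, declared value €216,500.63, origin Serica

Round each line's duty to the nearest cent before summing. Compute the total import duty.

€49,452.37

Line 1 (2026.17, Drenania, 1,418 units, €299,949.54):
Base rate for 2026.17 is 9%.
2026.17 has an FTA preferential rate, but origin Drenania is not Tyrius; base rate stands.
Duty = €299,949.54 × 9% = €26,995.46.
Line 2 (1410.93, Serica, 678 kg, €145,403.88):
Base rate for 1410.93 is 10% + €0.50/kg.
The additional-duty order on 1410.93 targets Drenania, not Serica; it does not apply.
Duty = €145,403.88 × 10% + 678 × €0.50 = €14,879.39.
Line 3 (4616.55, Serica, 3,889 units, €216,500.63):
Base rate for 4616.55 is 3.5%.
The additional-duty order on 4616.55 targets Drenania, not Serica; it does not apply.
Duty = €216,500.63 × 3.5% = €7,577.52.
Total = €26,995.46 + €14,879.39 + €7,577.52 = €49,452.37.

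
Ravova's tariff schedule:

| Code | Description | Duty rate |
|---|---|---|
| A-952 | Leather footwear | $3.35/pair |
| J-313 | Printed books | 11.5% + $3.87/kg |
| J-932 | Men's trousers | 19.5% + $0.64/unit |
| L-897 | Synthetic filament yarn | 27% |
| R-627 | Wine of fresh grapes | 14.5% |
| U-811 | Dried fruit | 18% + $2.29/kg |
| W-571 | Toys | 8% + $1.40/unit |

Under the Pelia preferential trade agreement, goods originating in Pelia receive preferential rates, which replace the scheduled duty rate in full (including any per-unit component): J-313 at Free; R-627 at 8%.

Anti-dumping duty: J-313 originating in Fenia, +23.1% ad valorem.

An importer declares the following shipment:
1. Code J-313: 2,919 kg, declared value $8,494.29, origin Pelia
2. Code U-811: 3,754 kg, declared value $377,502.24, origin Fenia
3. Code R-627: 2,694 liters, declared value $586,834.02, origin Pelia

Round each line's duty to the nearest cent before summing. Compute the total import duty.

$123,493.78

Line 1 (J-313, Pelia, 2,919 kg, $8,494.29):
Base rate for J-313 is 11.5% + $3.87/kg.
Origin Pelia qualifies under the Ravova–Pelia agreement and J-313 is covered: preferential rate Free applies instead.
The additional-duty order on J-313 targets Fenia, not Pelia; it does not apply.
Duty = $8,494.29 × 0% = $0.00.
Line 2 (U-811, Fenia, 3,754 kg, $377,502.24):
Base rate for U-811 is 18% + $2.29/kg.
Duty = $377,502.24 × 18% + 3,754 × $2.29 = $76,547.06.
Line 3 (R-627, Pelia, 2,694 liters, $586,834.02):
Base rate for R-627 is 14.5%.
Origin Pelia qualifies under the Ravova–Pelia agreement and R-627 is covered: preferential rate 8% applies instead.
Duty = $586,834.02 × 8% = $46,946.72.
Total = $0.00 + $76,547.06 + $46,946.72 = $123,493.78.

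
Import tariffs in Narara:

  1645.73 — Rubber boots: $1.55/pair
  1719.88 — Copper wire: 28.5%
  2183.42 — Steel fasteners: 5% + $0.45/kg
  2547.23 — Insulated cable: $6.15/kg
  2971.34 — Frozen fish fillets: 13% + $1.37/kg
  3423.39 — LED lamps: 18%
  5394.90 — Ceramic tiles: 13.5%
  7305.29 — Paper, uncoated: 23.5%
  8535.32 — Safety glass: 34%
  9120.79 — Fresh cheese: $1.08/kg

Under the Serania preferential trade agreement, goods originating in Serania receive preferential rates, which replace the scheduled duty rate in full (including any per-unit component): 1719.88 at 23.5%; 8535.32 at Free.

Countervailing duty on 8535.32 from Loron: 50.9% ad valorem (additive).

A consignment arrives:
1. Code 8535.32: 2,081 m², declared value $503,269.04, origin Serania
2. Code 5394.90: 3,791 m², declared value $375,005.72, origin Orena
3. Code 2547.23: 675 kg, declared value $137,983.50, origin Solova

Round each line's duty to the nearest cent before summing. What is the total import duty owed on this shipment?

$54,777.02

Line 1 (8535.32, Serania, 2,081 m², $503,269.04):
Base rate for 8535.32 is 34%.
Origin Serania qualifies under the Narara–Serania agreement and 8535.32 is covered: preferential rate Free applies instead.
The additional-duty order on 8535.32 targets Loron, not Serania; it does not apply.
Duty = $503,269.04 × 0% = $0.00.
Line 2 (5394.90, Orena, 3,791 m², $375,005.72):
Base rate for 5394.90 is 13.5%.
Duty = $375,005.72 × 13.5% = $50,625.77.
Line 3 (2547.23, Solova, 675 kg, $137,983.50):
Base rate for 2547.23 is $6.15/kg.
Duty = 675 × $6.15 = $4,151.25.
Total = $0.00 + $50,625.77 + $4,151.25 = $54,777.02.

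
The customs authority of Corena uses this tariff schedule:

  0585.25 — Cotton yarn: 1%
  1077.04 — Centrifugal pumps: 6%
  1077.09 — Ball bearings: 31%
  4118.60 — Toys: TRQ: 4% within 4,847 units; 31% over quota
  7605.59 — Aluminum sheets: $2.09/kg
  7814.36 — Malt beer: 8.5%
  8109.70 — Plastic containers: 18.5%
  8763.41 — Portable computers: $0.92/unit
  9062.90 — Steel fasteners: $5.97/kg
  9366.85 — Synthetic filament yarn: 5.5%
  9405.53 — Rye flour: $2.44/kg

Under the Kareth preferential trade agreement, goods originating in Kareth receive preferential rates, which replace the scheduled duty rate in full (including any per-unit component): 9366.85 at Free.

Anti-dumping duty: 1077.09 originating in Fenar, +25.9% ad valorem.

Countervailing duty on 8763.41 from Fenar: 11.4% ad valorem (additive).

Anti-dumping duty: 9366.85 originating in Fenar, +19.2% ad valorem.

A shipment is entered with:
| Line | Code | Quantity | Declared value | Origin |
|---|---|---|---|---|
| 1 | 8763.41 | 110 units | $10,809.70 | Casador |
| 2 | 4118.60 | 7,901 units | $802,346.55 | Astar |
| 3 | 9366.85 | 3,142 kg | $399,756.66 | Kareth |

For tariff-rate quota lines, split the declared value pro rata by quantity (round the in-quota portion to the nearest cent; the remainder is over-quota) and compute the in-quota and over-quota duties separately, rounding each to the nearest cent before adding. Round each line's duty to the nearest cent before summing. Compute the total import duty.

$115,931.16

Line 1 (8763.41, Casador, 110 units, $10,809.70):
Base rate for 8763.41 is $0.92/unit.
The additional-duty order on 8763.41 targets Fenar, not Casador; it does not apply.
Duty = 110 × $0.92 = $101.20.
Line 2 (4118.60, Astar, 7,901 units, $802,346.55):
Code 4118.60 is under a tariff-rate quota (threshold 4,847 units). In-quota: 4,847 units at 4%; over-quota: 3,054 units at 31%.
Pro-rata value split: in-quota = $802,346.55 × 4,847/7,901 = $492,212.85; over-quota = $802,346.55 − $492,212.85 = $310,133.70.
In-quota duty = $492,212.85 × 4% = $19,688.51. Over-quota duty = $310,133.70 × 31% = $96,141.45.
Line duty = $19,688.51 + $96,141.45 = $115,829.96.
Line 3 (9366.85, Kareth, 3,142 kg, $399,756.66):
Base rate for 9366.85 is 5.5%.
Origin Kareth qualifies under the Corena–Kareth agreement and 9366.85 is covered: preferential rate Free applies instead.
The additional-duty order on 9366.85 targets Fenar, not Kareth; it does not apply.
Duty = $399,756.66 × 0% = $0.00.
Total = $101.20 + $115,829.96 + $0.00 = $115,931.16.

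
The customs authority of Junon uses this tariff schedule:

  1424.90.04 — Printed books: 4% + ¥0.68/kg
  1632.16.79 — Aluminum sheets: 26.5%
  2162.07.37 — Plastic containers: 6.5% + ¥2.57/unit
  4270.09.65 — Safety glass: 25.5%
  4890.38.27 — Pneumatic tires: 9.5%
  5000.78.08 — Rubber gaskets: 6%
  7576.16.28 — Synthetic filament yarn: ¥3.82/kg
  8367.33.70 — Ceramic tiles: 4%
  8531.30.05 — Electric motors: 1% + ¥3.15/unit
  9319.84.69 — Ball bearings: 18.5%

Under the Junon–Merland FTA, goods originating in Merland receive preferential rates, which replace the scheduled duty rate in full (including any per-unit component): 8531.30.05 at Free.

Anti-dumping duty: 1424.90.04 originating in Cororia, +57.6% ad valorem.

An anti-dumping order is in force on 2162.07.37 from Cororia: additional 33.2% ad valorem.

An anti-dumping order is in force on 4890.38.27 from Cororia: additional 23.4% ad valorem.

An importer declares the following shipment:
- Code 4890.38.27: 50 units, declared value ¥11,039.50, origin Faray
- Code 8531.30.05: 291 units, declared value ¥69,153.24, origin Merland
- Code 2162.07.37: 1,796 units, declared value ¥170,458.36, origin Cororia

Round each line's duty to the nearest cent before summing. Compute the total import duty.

¥73,336.44

Line 1 (4890.38.27, Faray, 50 units, ¥11,039.50):
Base rate for 4890.38.27 is 9.5%.
The additional-duty order on 4890.38.27 targets Cororia, not Faray; it does not apply.
Duty = ¥11,039.50 × 9.5% = ¥1,048.75.
Line 2 (8531.30.05, Merland, 291 units, ¥69,153.24):
Base rate for 8531.30.05 is 1% + ¥3.15/unit.
Origin Merland qualifies under the Junon–Merland agreement and 8531.30.05 is covered: preferential rate Free applies instead.
Duty = ¥69,153.24 × 0% = ¥0.00.
Line 3 (2162.07.37, Cororia, 1,796 units, ¥170,458.36):
Base rate for 2162.07.37 is 6.5% + ¥2.57/unit.
Additional duty on 2162.07.37 from Cororia: +33.2%. Applied ad valorem rate: 6.5% + 33.2% = 39.7%.
Duty = ¥170,458.36 × 39.7% + 1,796 × ¥2.57 = ¥72,287.69.
Total = ¥1,048.75 + ¥0.00 + ¥72,287.69 = ¥73,336.44.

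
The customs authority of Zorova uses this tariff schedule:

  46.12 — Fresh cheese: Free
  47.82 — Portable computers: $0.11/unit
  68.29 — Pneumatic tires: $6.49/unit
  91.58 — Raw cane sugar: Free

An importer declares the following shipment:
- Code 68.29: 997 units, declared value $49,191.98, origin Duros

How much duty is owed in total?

Line 1 (68.29, Duros, 997 units, $49,191.98):
Base rate for 68.29 is $6.49/unit.
Duty = 997 × $6.49 = $6,470.53.

$6,470.53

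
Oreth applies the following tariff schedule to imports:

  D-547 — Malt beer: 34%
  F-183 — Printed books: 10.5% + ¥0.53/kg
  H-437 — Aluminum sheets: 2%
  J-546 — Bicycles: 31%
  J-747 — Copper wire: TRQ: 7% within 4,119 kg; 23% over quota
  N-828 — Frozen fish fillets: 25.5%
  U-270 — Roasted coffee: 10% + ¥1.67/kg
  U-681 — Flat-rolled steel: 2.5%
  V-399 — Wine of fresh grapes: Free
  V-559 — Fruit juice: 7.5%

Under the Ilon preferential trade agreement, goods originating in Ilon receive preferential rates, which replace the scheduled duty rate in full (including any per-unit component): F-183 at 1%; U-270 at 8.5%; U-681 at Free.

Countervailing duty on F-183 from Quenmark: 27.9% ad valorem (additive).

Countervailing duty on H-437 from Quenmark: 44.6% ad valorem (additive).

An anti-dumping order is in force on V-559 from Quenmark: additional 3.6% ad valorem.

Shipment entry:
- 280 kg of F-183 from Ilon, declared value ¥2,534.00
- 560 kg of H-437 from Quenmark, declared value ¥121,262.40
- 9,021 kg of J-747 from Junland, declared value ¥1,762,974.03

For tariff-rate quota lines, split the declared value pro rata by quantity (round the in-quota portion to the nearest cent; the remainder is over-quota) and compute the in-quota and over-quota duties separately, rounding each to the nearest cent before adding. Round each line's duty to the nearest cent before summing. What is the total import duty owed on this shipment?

¥333,221.46

Line 1 (F-183, Ilon, 280 kg, ¥2,534.00):
Base rate for F-183 is 10.5% + ¥0.53/kg.
Origin Ilon qualifies under the Oreth–Ilon agreement and F-183 is covered: preferential rate 1% applies instead.
The additional-duty order on F-183 targets Quenmark, not Ilon; it does not apply.
Duty = ¥2,534.00 × 1% = ¥25.34.
Line 2 (H-437, Quenmark, 560 kg, ¥121,262.40):
Base rate for H-437 is 2%.
Additional duty on H-437 from Quenmark: +44.6%. Applied ad valorem rate: 2% + 44.6% = 46.6%.
Duty = ¥121,262.40 × 46.6% = ¥56,508.28.
Line 3 (J-747, Junland, 9,021 kg, ¥1,762,974.03):
Code J-747 is under a tariff-rate quota (threshold 4,119 kg). In-quota: 4,119 kg at 7%; over-quota: 4,902 kg at 23%.
Pro-rata value split: in-quota = ¥1,762,974.03 × 4,119/9,021 = ¥804,976.17; over-quota = ¥1,762,974.03 − ¥804,976.17 = ¥957,997.86.
In-quota duty = ¥804,976.17 × 7% = ¥56,348.33. Over-quota duty = ¥957,997.86 × 23% = ¥220,339.51.
Line duty = ¥56,348.33 + ¥220,339.51 = ¥276,687.84.
Total = ¥25.34 + ¥56,508.28 + ¥276,687.84 = ¥333,221.46.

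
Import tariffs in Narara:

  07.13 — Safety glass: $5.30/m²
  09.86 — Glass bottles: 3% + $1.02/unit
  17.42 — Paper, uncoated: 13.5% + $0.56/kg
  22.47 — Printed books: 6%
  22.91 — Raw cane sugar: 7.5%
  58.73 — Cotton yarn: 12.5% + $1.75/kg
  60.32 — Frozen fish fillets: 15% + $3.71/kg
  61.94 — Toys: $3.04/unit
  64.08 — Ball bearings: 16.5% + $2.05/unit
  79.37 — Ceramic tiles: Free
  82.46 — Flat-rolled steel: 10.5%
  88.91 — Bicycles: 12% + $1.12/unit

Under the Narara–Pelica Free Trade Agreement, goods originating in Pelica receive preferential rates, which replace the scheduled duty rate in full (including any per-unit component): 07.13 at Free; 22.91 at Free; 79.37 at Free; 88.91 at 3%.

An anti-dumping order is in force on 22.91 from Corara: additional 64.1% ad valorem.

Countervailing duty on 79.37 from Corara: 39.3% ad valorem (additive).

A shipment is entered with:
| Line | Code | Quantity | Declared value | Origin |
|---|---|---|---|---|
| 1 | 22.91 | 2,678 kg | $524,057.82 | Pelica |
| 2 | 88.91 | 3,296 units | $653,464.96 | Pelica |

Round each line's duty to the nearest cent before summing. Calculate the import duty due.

Line 1 (22.91, Pelica, 2,678 kg, $524,057.82):
Base rate for 22.91 is 7.5%.
Origin Pelica qualifies under the Narara–Pelica agreement and 22.91 is covered: preferential rate Free applies instead.
The additional-duty order on 22.91 targets Corara, not Pelica; it does not apply.
Duty = $524,057.82 × 0% = $0.00.
Line 2 (88.91, Pelica, 3,296 units, $653,464.96):
Base rate for 88.91 is 12% + $1.12/unit.
Origin Pelica qualifies under the Narara–Pelica agreement and 88.91 is covered: preferential rate 3% applies instead.
Duty = $653,464.96 × 3% = $19,603.95.
Total = $0.00 + $19,603.95 = $19,603.95.

$19,603.95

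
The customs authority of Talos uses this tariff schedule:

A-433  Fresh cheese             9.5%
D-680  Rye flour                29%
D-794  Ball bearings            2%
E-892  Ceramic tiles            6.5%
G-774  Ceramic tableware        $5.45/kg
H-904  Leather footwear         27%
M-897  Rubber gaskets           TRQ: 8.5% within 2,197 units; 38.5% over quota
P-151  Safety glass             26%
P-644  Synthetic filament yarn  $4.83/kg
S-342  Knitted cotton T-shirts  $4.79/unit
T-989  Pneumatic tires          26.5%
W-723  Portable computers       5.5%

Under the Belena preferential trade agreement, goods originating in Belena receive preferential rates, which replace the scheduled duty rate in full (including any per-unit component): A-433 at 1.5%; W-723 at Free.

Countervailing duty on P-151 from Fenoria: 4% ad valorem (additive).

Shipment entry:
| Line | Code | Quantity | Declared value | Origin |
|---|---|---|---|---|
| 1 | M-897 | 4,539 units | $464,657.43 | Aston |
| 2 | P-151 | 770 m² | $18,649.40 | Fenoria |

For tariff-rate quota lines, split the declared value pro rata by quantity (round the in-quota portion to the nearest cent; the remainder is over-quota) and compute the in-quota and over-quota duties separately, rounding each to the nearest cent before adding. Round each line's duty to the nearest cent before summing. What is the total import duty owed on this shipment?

$117,015.87

Line 1 (M-897, Aston, 4,539 units, $464,657.43):
Code M-897 is under a tariff-rate quota (threshold 2,197 units). In-quota: 2,197 units at 8.5%; over-quota: 2,342 units at 38.5%.
Pro-rata value split: in-quota = $464,657.43 × 2,197/4,539 = $224,906.89; over-quota = $464,657.43 − $224,906.89 = $239,750.54.
In-quota duty = $224,906.89 × 8.5% = $19,117.09. Over-quota duty = $239,750.54 × 38.5% = $92,303.96.
Line duty = $19,117.09 + $92,303.96 = $111,421.05.
Line 2 (P-151, Fenoria, 770 m², $18,649.40):
Base rate for P-151 is 26%.
Additional duty on P-151 from Fenoria: +4%. Applied ad valorem rate: 26% + 4% = 30%.
Duty = $18,649.40 × 30% = $5,594.82.
Total = $111,421.05 + $5,594.82 = $117,015.87.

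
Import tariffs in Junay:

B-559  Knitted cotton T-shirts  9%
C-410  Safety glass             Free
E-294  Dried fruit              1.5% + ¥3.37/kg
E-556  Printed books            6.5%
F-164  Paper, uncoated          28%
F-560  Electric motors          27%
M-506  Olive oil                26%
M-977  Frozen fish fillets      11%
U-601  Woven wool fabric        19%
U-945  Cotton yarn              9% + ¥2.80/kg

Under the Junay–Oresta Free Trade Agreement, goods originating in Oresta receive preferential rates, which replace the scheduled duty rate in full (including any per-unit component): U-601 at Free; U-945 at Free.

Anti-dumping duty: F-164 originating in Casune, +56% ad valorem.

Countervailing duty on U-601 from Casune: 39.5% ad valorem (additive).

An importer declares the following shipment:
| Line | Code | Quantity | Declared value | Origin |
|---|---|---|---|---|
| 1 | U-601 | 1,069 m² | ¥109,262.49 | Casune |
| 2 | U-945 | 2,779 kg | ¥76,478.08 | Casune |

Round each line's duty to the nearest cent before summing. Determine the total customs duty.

Line 1 (U-601, Casune, 1,069 m², ¥109,262.49):
Base rate for U-601 is 19%.
U-601 has an FTA preferential rate, but origin Casune is not Oresta; base rate stands.
Additional duty on U-601 from Casune: +39.5%. Applied ad valorem rate: 19% + 39.5% = 58.5%.
Duty = ¥109,262.49 × 58.5% = ¥63,918.56.
Line 2 (U-945, Casune, 2,779 kg, ¥76,478.08):
Base rate for U-945 is 9% + ¥2.80/kg.
U-945 has an FTA preferential rate, but origin Casune is not Oresta; base rate stands.
Duty = ¥76,478.08 × 9% + 2,779 × ¥2.80 = ¥14,664.23.
Total = ¥63,918.56 + ¥14,664.23 = ¥78,582.79.

¥78,582.79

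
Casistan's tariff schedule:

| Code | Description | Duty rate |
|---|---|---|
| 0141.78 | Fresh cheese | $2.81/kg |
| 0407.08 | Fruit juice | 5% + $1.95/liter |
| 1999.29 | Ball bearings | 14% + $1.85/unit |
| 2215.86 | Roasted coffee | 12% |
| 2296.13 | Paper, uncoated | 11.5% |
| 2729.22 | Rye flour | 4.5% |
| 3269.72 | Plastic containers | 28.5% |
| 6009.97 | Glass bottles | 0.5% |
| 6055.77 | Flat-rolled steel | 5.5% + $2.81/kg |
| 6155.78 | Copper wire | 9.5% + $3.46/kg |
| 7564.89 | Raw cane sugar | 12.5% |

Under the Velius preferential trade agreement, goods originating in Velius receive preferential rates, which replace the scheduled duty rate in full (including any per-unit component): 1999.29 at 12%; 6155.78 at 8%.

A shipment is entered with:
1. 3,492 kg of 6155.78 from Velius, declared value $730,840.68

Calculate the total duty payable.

$58,467.25

Line 1 (6155.78, Velius, 3,492 kg, $730,840.68):
Base rate for 6155.78 is 9.5% + $3.46/kg.
Origin Velius qualifies under the Casistan–Velius agreement and 6155.78 is covered: preferential rate 8% applies instead.
Duty = $730,840.68 × 8% = $58,467.25.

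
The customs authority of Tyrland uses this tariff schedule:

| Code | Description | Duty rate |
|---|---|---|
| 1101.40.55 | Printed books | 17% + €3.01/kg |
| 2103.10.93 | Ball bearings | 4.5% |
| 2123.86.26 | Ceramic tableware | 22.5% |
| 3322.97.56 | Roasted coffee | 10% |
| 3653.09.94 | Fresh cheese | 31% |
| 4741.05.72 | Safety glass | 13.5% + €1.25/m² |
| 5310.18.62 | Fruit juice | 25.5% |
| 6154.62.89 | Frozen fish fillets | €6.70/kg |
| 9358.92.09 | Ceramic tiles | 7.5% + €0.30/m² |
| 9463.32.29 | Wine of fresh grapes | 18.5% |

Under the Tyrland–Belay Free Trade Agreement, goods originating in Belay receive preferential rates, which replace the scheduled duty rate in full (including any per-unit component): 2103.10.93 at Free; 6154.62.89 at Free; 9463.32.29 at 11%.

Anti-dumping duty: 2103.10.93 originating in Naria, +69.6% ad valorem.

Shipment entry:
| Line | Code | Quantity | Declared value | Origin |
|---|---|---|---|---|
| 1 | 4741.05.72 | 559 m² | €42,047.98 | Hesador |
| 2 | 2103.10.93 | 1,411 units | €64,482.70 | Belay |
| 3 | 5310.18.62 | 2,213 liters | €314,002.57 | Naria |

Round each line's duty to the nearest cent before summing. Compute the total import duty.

€86,445.89

Line 1 (4741.05.72, Hesador, 559 m², €42,047.98):
Base rate for 4741.05.72 is 13.5% + €1.25/m².
Duty = €42,047.98 × 13.5% + 559 × €1.25 = €6,375.23.
Line 2 (2103.10.93, Belay, 1,411 units, €64,482.70):
Base rate for 2103.10.93 is 4.5%.
Origin Belay qualifies under the Tyrland–Belay agreement and 2103.10.93 is covered: preferential rate Free applies instead.
The additional-duty order on 2103.10.93 targets Naria, not Belay; it does not apply.
Duty = €64,482.70 × 0% = €0.00.
Line 3 (5310.18.62, Naria, 2,213 liters, €314,002.57):
Base rate for 5310.18.62 is 25.5%.
Duty = €314,002.57 × 25.5% = €80,070.66.
Total = €6,375.23 + €0.00 + €80,070.66 = €86,445.89.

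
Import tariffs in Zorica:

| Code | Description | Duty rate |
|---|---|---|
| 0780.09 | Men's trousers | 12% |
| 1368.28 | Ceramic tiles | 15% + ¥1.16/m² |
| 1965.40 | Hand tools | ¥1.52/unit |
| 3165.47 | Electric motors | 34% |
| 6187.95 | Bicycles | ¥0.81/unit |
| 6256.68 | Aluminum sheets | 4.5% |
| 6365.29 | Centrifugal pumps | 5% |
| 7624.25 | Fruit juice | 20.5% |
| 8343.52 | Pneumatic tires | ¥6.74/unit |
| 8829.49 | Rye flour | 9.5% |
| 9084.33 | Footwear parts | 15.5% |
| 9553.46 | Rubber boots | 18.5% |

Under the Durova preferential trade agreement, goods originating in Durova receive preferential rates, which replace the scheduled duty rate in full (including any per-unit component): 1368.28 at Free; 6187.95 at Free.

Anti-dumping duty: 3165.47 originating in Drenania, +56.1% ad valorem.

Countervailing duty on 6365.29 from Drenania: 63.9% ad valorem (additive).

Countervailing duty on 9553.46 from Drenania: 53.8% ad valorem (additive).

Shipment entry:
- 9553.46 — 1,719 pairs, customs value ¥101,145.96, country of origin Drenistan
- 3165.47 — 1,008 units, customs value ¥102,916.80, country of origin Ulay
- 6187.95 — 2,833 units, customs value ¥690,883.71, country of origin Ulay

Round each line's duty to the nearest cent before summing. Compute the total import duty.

Line 1 (9553.46, Drenistan, 1,719 pairs, ¥101,145.96):
Base rate for 9553.46 is 18.5%.
The additional-duty order on 9553.46 targets Drenania, not Drenistan; it does not apply.
Duty = ¥101,145.96 × 18.5% = ¥18,712.00.
Line 2 (3165.47, Ulay, 1,008 units, ¥102,916.80):
Base rate for 3165.47 is 34%.
The additional-duty order on 3165.47 targets Drenania, not Ulay; it does not apply.
Duty = ¥102,916.80 × 34% = ¥34,991.71.
Line 3 (6187.95, Ulay, 2,833 units, ¥690,883.71):
Base rate for 6187.95 is ¥0.81/unit.
6187.95 has an FTA preferential rate, but origin Ulay is not Durova; base rate stands.
Duty = 2,833 × ¥0.81 = ¥2,294.73.
Total = ¥18,712.00 + ¥34,991.71 + ¥2,294.73 = ¥55,998.44.

¥55,998.44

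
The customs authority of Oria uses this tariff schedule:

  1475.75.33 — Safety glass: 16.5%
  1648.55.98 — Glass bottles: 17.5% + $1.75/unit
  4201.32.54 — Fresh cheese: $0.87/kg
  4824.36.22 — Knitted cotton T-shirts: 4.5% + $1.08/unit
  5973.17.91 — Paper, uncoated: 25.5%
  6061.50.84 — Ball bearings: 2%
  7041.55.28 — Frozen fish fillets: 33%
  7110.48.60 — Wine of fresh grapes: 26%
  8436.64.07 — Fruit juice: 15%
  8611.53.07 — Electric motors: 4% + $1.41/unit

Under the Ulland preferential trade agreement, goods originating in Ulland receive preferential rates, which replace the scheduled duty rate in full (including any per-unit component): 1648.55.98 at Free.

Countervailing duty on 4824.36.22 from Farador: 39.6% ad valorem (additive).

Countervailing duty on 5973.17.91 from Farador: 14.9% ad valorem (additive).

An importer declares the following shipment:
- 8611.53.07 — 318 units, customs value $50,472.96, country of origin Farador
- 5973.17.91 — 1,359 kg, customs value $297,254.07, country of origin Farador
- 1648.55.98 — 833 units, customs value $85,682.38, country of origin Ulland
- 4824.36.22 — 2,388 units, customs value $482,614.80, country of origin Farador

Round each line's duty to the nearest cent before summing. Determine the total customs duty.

$337,970.11

Line 1 (8611.53.07, Farador, 318 units, $50,472.96):
Base rate for 8611.53.07 is 4% + $1.41/unit.
Duty = $50,472.96 × 4% + 318 × $1.41 = $2,467.30.
Line 2 (5973.17.91, Farador, 1,359 kg, $297,254.07):
Base rate for 5973.17.91 is 25.5%.
Additional duty on 5973.17.91 from Farador: +14.9%. Applied ad valorem rate: 25.5% + 14.9% = 40.4%.
Duty = $297,254.07 × 40.4% = $120,090.64.
Line 3 (1648.55.98, Ulland, 833 units, $85,682.38):
Base rate for 1648.55.98 is 17.5% + $1.75/unit.
Origin Ulland qualifies under the Oria–Ulland agreement and 1648.55.98 is covered: preferential rate Free applies instead.
Duty = $85,682.38 × 0% = $0.00.
Line 4 (4824.36.22, Farador, 2,388 units, $482,614.80):
Base rate for 4824.36.22 is 4.5% + $1.08/unit.
Additional duty on 4824.36.22 from Farador: +39.6%. Applied ad valorem rate: 4.5% + 39.6% = 44.1%.
Duty = $482,614.80 × 44.1% + 2,388 × $1.08 = $215,412.17.
Total = $2,467.30 + $120,090.64 + $0.00 + $215,412.17 = $337,970.11.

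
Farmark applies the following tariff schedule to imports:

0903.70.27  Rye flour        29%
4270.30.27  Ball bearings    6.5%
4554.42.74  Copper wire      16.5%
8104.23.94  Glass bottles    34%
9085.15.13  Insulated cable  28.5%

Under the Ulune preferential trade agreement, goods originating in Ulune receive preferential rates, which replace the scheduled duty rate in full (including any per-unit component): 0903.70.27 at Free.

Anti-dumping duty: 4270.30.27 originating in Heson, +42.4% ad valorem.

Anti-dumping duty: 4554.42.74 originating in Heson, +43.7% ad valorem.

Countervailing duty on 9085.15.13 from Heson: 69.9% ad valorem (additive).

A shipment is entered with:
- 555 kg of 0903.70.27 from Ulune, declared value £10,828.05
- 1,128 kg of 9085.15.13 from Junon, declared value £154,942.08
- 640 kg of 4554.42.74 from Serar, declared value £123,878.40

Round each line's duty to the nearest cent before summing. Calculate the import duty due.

£64,598.43

Line 1 (0903.70.27, Ulune, 555 kg, £10,828.05):
Base rate for 0903.70.27 is 29%.
Origin Ulune qualifies under the Farmark–Ulune agreement and 0903.70.27 is covered: preferential rate Free applies instead.
Duty = £10,828.05 × 0% = £0.00.
Line 2 (9085.15.13, Junon, 1,128 kg, £154,942.08):
Base rate for 9085.15.13 is 28.5%.
The additional-duty order on 9085.15.13 targets Heson, not Junon; it does not apply.
Duty = £154,942.08 × 28.5% = £44,158.49.
Line 3 (4554.42.74, Serar, 640 kg, £123,878.40):
Base rate for 4554.42.74 is 16.5%.
The additional-duty order on 4554.42.74 targets Heson, not Serar; it does not apply.
Duty = £123,878.40 × 16.5% = £20,439.94.
Total = £0.00 + £44,158.49 + £20,439.94 = £64,598.43.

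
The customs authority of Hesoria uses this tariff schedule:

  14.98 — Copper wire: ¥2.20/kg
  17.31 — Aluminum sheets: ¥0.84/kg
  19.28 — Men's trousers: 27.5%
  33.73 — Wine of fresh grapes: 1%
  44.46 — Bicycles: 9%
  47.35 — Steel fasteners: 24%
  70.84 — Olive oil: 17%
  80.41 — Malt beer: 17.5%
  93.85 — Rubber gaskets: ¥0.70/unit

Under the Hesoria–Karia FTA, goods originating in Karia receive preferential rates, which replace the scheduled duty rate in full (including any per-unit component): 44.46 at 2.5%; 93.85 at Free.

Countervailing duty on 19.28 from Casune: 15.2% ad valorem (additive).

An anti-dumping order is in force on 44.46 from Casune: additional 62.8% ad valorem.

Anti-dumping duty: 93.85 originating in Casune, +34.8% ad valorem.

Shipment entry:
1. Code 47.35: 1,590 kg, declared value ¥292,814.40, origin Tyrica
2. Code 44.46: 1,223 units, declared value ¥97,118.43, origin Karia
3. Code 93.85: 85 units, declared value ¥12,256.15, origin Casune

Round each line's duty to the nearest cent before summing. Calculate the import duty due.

¥77,028.06

Line 1 (47.35, Tyrica, 1,590 kg, ¥292,814.40):
Base rate for 47.35 is 24%.
Duty = ¥292,814.40 × 24% = ¥70,275.46.
Line 2 (44.46, Karia, 1,223 units, ¥97,118.43):
Base rate for 44.46 is 9%.
Origin Karia qualifies under the Hesoria–Karia agreement and 44.46 is covered: preferential rate 2.5% applies instead.
The additional-duty order on 44.46 targets Casune, not Karia; it does not apply.
Duty = ¥97,118.43 × 2.5% = ¥2,427.96.
Line 3 (93.85, Casune, 85 units, ¥12,256.15):
Base rate for 93.85 is ¥0.70/unit.
93.85 has an FTA preferential rate, but origin Casune is not Karia; base rate stands.
Additional duty on 93.85 from Casune: +34.8% ad valorem. Applied ad valorem rate = 34.8%.
Duty = ¥12,256.15 × 34.8% + 85 × ¥0.70 = ¥4,324.64.
Total = ¥70,275.46 + ¥2,427.96 + ¥4,324.64 = ¥77,028.06.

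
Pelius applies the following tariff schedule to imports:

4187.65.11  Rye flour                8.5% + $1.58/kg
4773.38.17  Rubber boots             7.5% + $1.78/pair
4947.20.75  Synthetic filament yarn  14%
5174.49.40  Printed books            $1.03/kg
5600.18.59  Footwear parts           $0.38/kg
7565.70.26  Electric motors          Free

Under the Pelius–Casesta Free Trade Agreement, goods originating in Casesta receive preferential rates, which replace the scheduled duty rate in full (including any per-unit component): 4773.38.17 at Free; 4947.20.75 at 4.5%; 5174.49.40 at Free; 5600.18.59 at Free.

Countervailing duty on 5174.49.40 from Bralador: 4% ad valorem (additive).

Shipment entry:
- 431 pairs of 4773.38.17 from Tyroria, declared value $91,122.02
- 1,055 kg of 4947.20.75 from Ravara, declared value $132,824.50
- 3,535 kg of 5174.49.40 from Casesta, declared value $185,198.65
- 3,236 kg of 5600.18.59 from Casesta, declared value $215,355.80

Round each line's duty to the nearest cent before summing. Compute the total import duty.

$26,196.76

Line 1 (4773.38.17, Tyroria, 431 pairs, $91,122.02):
Base rate for 4773.38.17 is 7.5% + $1.78/pair.
4773.38.17 has an FTA preferential rate, but origin Tyroria is not Casesta; base rate stands.
Duty = $91,122.02 × 7.5% + 431 × $1.78 = $7,601.33.
Line 2 (4947.20.75, Ravara, 1,055 kg, $132,824.50):
Base rate for 4947.20.75 is 14%.
4947.20.75 has an FTA preferential rate, but origin Ravara is not Casesta; base rate stands.
Duty = $132,824.50 × 14% = $18,595.43.
Line 3 (5174.49.40, Casesta, 3,535 kg, $185,198.65):
Base rate for 5174.49.40 is $1.03/kg.
Origin Casesta qualifies under the Pelius–Casesta agreement and 5174.49.40 is covered: preferential rate Free applies instead.
The additional-duty order on 5174.49.40 targets Bralador, not Casesta; it does not apply.
Duty = $185,198.65 × 0% = $0.00.
Line 4 (5600.18.59, Casesta, 3,236 kg, $215,355.80):
Base rate for 5600.18.59 is $0.38/kg.
Origin Casesta qualifies under the Pelius–Casesta agreement and 5600.18.59 is covered: preferential rate Free applies instead.
Duty = $215,355.80 × 0% = $0.00.
Total = $7,601.33 + $18,595.43 + $0.00 + $0.00 = $26,196.76.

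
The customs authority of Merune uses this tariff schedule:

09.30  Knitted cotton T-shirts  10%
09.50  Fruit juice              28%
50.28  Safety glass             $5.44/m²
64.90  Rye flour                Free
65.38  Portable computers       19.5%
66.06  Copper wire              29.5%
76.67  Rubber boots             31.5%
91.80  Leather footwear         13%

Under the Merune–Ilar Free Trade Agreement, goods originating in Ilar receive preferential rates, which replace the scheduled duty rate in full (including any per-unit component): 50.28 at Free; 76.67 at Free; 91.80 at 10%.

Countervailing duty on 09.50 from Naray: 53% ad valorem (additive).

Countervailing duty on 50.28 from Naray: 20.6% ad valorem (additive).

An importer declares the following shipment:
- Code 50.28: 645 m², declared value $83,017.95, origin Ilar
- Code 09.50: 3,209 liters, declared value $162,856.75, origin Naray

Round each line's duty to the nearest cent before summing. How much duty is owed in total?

$131,913.97

Line 1 (50.28, Ilar, 645 m², $83,017.95):
Base rate for 50.28 is $5.44/m².
Origin Ilar qualifies under the Merune–Ilar agreement and 50.28 is covered: preferential rate Free applies instead.
The additional-duty order on 50.28 targets Naray, not Ilar; it does not apply.
Duty = $83,017.95 × 0% = $0.00.
Line 2 (09.50, Naray, 3,209 liters, $162,856.75):
Base rate for 09.50 is 28%.
Additional duty on 09.50 from Naray: +53%. Applied ad valorem rate: 28% + 53% = 81%.
Duty = $162,856.75 × 81% = $131,913.97.
Total = $0.00 + $131,913.97 = $131,913.97.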